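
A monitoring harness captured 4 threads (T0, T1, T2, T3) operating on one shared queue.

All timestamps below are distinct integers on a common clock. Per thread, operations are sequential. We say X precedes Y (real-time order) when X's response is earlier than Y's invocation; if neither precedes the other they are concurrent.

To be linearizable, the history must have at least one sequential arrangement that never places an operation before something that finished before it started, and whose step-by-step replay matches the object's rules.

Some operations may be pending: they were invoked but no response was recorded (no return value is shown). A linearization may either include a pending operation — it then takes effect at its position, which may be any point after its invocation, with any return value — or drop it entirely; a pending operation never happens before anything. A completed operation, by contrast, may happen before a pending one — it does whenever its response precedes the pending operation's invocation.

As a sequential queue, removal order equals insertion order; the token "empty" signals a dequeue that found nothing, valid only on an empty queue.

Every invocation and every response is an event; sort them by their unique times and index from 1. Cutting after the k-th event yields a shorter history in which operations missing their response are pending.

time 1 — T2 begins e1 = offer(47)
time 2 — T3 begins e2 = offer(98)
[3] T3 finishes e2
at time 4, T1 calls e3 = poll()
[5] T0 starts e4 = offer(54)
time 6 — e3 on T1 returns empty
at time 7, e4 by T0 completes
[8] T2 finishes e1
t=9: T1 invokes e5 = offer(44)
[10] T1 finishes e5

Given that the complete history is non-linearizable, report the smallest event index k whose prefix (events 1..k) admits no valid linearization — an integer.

one valid order for events 1..5 is e1, e2:
after step 1 (e1 offer(47) (pending, included)): queue <47>
after step 2 (e2 offer(98)): queue <47,98>
once event 6 joins (e3's response, time 6), exhaustive search finds no witness
no escape via the 2 pending operations (e1, e4): every completion choice fails
one such order, e2, e3 (pending dropped), breaks at step 2 where e3 poll() → empty is illegal

6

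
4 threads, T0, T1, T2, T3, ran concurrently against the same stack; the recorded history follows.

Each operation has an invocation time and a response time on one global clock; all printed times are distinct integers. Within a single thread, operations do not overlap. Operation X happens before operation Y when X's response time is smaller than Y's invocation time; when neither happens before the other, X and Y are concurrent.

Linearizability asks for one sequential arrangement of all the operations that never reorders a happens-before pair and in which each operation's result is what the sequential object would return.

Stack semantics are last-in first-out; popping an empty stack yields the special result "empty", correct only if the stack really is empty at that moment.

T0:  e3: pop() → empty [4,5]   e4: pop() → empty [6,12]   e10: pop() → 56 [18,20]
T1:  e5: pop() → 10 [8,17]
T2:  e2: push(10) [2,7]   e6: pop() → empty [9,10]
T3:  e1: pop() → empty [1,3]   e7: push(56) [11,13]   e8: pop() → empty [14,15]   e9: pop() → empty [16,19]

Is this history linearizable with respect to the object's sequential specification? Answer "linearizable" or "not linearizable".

not linearizable

cut after 14 events: linearizable; cut after 15 events (e8 responds, time 15): not linearizable
7 completed operations, 10 real-time-consistent orders — every stack replay fails
every completion of the 1 pending operation (e5) was checked; none linearizes
sample order e1, e2, e3, e4, e6, e7, e8 (pending dropped) stalls at step 3 — e3 pop() → empty has no legal effect
sample order e1, e2, e3, e6, e4, e7, e8 (pending dropped) stalls at step 3 — e3 pop() → empty has no legal effect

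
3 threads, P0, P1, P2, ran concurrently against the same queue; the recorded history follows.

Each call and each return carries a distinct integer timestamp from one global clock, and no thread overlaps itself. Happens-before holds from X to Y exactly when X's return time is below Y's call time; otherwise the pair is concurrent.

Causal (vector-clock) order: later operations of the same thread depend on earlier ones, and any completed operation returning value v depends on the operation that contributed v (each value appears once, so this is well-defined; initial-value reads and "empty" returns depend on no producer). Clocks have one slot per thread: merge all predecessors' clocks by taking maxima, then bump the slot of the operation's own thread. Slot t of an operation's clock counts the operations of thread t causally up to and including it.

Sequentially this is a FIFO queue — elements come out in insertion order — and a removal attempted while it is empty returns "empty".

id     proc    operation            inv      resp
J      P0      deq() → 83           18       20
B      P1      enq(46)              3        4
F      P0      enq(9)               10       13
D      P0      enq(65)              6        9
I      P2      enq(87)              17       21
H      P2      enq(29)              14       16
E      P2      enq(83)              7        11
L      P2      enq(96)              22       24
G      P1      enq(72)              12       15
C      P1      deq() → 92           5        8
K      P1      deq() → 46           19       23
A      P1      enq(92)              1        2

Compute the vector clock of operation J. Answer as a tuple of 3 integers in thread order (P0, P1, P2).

(3, 0, 1)

no predecessors for E (invoked 7): P2 increments from zero → (0, 0, 1)
no predecessors for A (invoked 1): P1 increments from zero → (0, 1, 0)
no predecessors for D (invoked 6): P0 increments from zero → (1, 0, 0)
H (invocation 14): componentwise max over VC(E)=(0, 0, 1), +1 at P2, giving (0, 0, 2)
B (invocation 3): componentwise max over VC(A)=(0, 1, 0), +1 at P1, giving (0, 2, 0)
F (invocation 10): componentwise max over VC(D)=(1, 0, 0), +1 at P0, giving (2, 0, 0)
I (invocation 17): componentwise max over VC(H)=(0, 0, 2), +1 at P2, giving (0, 0, 3)
C (invocation 5): componentwise max over VC(A)=(0, 1, 0), VC(B)=(0, 2, 0), +1 at P1, giving (0, 3, 0)
L (invocation 22): componentwise max over VC(I)=(0, 0, 3), +1 at P2, giving (0, 0, 4)
G (invocation 12): componentwise max over VC(C)=(0, 3, 0), +1 at P1, giving (0, 4, 0)
J (invocation 18): componentwise max over VC(E)=(0, 0, 1), VC(F)=(2, 0, 0), +1 at P0, giving (3, 0, 1)
K (invocation 19): componentwise max over VC(B)=(0, 2, 0), VC(G)=(0, 4, 0), +1 at P1, giving (0, 5, 0)
target: VC(J) = (3, 0, 1)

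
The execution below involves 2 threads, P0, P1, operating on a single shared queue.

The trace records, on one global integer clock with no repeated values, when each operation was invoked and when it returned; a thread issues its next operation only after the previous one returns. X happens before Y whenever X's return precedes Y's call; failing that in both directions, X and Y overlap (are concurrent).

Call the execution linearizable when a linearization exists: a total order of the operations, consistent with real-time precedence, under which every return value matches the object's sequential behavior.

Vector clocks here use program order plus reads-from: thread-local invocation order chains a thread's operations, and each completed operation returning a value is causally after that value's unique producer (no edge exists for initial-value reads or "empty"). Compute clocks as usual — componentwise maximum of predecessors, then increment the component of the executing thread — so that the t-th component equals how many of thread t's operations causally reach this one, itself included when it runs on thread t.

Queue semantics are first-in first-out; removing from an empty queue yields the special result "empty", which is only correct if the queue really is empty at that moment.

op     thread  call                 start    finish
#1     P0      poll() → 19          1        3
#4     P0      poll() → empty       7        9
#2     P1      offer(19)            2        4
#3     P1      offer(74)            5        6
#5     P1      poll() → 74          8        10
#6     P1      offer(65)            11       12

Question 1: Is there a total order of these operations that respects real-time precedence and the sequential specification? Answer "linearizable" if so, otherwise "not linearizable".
linearizable

one valid linearization: #2, #1, #3, #5, #4, #6
step 1: #2 offer(19) — queue <19>
step 2: #1 poll() → 19 — queue <>
step 3: #3 offer(74) — queue <74>
step 4: #5 poll() → 74 — queue <>
step 5: #4 poll() → empty — queue <>
step 6: #6 offer(65) — queue <65>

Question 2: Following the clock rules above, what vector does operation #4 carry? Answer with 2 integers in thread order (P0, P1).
(2, 1)

invoked at 2, #2 has no predecessors; its own P1 bump gives (0, 1)
#3, invoked 5, takes VC(#2)=(0, 1) under max, adds 1 for P1 → (0, 2)
#1, invoked 1, takes VC(#2)=(0, 1) under max, adds 1 for P0 → (1, 1)
#5, invoked 8, takes VC(#3)=(0, 2) under max, adds 1 for P1 → (0, 3)
#4, invoked 7, takes VC(#1)=(1, 1) under max, adds 1 for P0 → (2, 1)
#6, invoked 11, takes VC(#5)=(0, 3) under max, adds 1 for P1 → (0, 4)
target: VC(#4) = (2, 1)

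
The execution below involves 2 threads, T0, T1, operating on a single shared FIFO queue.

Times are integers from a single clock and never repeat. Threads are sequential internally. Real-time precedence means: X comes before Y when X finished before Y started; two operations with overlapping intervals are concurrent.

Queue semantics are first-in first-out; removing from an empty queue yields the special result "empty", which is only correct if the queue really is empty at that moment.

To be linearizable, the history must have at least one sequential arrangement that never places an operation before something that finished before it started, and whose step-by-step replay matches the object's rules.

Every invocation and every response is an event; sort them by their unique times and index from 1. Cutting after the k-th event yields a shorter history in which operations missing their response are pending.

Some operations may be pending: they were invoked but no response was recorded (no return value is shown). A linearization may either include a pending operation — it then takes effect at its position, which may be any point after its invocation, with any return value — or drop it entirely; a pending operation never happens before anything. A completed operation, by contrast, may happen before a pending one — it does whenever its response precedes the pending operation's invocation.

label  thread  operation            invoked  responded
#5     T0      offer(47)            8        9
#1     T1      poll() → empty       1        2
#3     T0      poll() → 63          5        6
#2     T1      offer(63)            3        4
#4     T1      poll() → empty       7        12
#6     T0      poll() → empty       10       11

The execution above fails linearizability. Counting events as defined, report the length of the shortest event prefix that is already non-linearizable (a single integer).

a valid linearization of events 1..11 exists, for instance #1, #2, #3, #5, #4, #6:
1. #1 poll() → empty, leaving queue <>
2. #2 offer(63), leaving queue <63>
3. #3 poll() → 63, leaving queue <>
4. #5 offer(47), leaving queue <47>
5. #4 poll() (pending, included), leaving queue <>
6. #6 poll() → empty, leaving queue <>
at event 12 (#4's time-12 response) nothing linearizes any more
for example #1, #2, #3, #4, #5, #6 fails at step 6: #6 poll() → empty is not legal there
for example #1, #2, #3, #5, #4, #6 fails at step 5: #4 poll() → empty is not legal there

12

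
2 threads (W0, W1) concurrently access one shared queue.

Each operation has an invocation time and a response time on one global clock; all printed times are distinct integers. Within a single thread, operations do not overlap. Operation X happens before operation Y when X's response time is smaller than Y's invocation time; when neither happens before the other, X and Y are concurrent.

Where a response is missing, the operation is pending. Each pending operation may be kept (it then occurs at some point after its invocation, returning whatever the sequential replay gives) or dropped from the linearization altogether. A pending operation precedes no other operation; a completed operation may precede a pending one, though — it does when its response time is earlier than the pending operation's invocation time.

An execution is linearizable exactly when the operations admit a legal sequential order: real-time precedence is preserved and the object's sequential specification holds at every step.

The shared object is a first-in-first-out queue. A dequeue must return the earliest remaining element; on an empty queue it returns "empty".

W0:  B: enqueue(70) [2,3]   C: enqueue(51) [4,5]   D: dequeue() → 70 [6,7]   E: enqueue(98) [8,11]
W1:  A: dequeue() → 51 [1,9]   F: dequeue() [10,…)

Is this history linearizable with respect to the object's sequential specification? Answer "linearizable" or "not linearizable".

one valid linearization: B, C, D, A, E
1. B enqueue(70), leaving queue <70>
2. C enqueue(51), leaving queue <70,51>
3. D dequeue() → 70, leaving queue <51>
4. A dequeue() → 51, leaving queue <>
5. E enqueue(98), leaving queue <98>

linearizable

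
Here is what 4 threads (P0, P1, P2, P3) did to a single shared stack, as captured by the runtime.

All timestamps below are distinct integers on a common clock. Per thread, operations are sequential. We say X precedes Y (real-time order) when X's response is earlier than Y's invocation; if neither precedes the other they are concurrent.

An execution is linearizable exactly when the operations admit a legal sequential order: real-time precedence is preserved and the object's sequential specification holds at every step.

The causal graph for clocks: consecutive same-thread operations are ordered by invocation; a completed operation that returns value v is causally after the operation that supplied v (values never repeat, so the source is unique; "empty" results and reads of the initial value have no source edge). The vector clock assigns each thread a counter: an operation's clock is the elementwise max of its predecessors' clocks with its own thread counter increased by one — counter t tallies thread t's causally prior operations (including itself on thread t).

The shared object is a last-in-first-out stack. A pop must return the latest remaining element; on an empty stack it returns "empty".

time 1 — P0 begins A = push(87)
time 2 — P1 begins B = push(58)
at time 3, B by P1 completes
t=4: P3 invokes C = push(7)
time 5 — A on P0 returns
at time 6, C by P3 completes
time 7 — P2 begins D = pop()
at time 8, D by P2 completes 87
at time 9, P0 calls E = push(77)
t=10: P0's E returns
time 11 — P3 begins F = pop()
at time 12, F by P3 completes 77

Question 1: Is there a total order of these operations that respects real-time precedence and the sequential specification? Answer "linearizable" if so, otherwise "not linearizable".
witness order: B, C, A, D, E, F
1. B push(58), leaving stack <58>
2. C push(7), leaving stack <58,7>
3. A push(87), leaving stack <58,7,87>
4. D pop() → 87, leaving stack <58,7>
5. E push(77), leaving stack <58,7,77>
6. F pop() → 77, leaving stack <58,7>

linearizable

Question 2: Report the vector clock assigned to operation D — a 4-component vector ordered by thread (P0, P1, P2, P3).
Answer: (1, 0, 1, 0)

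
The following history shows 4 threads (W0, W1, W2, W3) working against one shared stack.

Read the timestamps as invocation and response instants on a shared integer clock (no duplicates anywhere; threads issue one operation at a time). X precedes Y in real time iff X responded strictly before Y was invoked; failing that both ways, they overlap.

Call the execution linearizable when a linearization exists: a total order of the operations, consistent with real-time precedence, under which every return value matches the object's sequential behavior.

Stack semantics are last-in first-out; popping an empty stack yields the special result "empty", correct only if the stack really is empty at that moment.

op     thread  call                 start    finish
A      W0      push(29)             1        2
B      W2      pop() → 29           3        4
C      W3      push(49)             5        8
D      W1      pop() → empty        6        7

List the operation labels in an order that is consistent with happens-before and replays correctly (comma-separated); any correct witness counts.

A, B, D, C

1. A push(29), leaving stack <29>
2. B pop() → 29, leaving stack <>
3. D pop() → empty, leaving stack <>
4. C push(49), leaving stack <49>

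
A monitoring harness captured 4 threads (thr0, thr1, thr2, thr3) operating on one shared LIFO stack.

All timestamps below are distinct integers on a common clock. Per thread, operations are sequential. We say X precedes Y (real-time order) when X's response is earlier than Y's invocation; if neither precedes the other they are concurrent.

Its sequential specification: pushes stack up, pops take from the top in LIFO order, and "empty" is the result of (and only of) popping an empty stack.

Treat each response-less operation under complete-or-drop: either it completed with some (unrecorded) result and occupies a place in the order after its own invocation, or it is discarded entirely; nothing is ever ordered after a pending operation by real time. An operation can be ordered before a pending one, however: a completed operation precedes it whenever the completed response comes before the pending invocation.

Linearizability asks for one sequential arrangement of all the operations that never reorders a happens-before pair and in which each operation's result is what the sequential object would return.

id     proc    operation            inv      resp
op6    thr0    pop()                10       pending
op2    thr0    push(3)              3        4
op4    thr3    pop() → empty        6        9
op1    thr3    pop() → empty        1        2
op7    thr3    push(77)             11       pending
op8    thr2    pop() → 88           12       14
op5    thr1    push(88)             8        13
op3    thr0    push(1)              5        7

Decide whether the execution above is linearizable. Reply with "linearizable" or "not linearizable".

already the first 9 events (up to op4's response at time 9) admit no linearization; the first 8 still do
2 orders of the 4 completed LIFO stack ops respect real time; none is legal
including or dropping the 1 pending operation (op5) in any combination fails
e.g. op1, op2, op3, op4 (pending dropped): illegal at step 4, since op4 pop() → empty cannot apply there
e.g. op1, op2, op4, op3 (pending dropped): illegal at step 3, since op4 pop() → empty cannot apply there

not linearizable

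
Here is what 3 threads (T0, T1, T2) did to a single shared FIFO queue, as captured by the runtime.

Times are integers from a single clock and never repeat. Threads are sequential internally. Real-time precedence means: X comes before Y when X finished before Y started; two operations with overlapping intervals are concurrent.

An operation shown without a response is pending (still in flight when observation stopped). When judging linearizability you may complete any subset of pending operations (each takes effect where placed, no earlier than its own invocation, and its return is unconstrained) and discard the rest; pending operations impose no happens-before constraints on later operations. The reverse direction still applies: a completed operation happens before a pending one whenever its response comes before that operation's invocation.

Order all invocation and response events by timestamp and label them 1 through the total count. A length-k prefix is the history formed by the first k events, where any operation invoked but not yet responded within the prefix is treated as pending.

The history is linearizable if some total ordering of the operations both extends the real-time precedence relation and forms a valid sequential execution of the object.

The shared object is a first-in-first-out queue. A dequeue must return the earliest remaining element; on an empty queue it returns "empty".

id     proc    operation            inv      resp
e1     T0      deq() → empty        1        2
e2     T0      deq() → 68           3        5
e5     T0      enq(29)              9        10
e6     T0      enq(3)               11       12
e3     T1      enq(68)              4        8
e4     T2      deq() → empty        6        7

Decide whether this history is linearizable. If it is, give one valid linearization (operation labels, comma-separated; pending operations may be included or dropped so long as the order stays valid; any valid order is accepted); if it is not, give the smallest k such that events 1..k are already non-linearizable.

linearizable — witness: e1, e3, e2, e4, e5, e6

step 1: e1 deq() → empty — queue <>
step 2: e3 enq(68) — queue <68>
step 3: e2 deq() → 68 — queue <>
step 4: e4 deq() → empty — queue <>
step 5: e5 enq(29) — queue <29>
step 6: e6 enq(3) — queue <29,3>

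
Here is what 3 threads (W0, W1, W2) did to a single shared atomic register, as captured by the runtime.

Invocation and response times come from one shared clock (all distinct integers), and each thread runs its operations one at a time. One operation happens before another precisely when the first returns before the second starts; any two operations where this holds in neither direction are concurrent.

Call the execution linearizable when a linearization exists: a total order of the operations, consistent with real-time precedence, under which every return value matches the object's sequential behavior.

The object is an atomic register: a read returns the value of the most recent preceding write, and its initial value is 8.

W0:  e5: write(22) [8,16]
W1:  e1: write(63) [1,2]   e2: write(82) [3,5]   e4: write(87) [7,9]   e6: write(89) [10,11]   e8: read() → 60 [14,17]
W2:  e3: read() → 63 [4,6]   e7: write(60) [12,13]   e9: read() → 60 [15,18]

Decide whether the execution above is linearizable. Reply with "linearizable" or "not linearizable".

one valid linearization: e1, e3, e2, e4, e5, e6, e7, e8, e9
step 1: e1 write(63) — value 63
step 2: e3 read() → 63 — value 63
step 3: e2 write(82) — value 82
step 4: e4 write(87) — value 87
step 5: e5 write(22) — value 22
step 6: e6 write(89) — value 89
step 7: e7 write(60) — value 60
step 8: e8 read() → 60 — value 60
step 9: e9 read() → 60 — value 60

linearizable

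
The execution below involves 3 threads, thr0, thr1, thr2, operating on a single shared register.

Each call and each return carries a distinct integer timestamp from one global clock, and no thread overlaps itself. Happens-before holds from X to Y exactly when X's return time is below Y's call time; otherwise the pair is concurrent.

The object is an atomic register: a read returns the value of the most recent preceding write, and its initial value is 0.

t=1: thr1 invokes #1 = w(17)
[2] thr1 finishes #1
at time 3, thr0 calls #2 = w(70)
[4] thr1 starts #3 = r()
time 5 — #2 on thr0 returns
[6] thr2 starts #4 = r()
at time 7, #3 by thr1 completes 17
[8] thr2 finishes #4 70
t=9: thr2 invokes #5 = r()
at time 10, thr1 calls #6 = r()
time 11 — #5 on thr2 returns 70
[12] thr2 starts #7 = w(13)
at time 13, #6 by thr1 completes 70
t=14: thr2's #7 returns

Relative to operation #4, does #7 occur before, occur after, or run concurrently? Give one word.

#7 spans [12,14], #4 spans [6,8]
resp(#4)=8 < inv(#7)=12

after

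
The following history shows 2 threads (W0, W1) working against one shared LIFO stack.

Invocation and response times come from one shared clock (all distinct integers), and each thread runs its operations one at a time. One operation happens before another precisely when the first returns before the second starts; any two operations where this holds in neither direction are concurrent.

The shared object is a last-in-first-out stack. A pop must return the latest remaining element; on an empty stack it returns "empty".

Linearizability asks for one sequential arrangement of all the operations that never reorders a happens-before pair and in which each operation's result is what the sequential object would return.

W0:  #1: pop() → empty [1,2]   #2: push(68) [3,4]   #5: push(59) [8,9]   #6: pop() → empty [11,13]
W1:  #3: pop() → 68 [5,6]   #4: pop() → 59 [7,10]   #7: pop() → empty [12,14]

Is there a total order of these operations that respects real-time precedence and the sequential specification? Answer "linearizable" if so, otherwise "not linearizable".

linearizable

witness order: #1, #2, #3, #5, #4, #6, #7
step 1: #1 pop() → empty — stack <>
step 2: #2 push(68) — stack <68>
step 3: #3 pop() → 68 — stack <>
step 4: #5 push(59) — stack <59>
step 5: #4 pop() → 59 — stack <>
step 6: #6 pop() → empty — stack <>
step 7: #7 pop() → empty — stack <>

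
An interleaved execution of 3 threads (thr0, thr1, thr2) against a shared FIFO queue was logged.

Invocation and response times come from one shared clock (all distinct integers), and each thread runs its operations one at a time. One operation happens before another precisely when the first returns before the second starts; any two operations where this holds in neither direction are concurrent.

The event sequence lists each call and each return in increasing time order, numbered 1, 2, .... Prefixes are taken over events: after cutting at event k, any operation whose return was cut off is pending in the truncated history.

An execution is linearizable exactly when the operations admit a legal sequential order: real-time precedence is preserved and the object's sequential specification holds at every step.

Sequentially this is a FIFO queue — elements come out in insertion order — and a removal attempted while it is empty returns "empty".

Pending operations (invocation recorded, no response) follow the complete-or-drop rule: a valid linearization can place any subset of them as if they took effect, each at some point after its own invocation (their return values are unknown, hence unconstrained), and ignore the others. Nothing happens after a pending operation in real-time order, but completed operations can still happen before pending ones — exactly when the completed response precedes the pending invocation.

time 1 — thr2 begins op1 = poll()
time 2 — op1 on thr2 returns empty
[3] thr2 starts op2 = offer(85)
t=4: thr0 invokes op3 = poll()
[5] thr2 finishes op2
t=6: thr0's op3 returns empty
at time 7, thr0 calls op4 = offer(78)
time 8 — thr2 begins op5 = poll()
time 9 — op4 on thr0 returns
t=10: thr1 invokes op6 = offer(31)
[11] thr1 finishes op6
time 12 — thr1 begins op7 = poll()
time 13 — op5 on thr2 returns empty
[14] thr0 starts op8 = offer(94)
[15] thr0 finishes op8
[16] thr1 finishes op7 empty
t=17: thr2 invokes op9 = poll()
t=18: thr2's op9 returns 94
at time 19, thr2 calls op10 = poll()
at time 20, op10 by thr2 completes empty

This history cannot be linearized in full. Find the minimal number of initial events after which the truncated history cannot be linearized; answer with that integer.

events 1..12 are linearizable; a witness order is op1, op3, op2, op4, op5, op6:
after step 1 (op1 poll() → empty): queue <>
after step 2 (op3 poll() → empty): queue <>
after step 3 (op2 offer(85)): queue <85>
after step 4 (op4 offer(78)): queue <85,78>
after step 5 (op5 poll() (pending, included)): queue <78>
after step 6 (op6 offer(31)): queue <78,31>
include event 13 — op5 responding at 13 — and every candidate order breaks
include/drop combinations of the 1 pending operation (op7) were all tried; none helps
for example op1, op2, op3, op4, op5, op6 (pending dropped) fails at step 3: op3 poll() → empty is not legal there
for example op1, op2, op3, op4, op6, op5 (pending dropped) fails at step 3: op3 poll() → empty is not legal there

13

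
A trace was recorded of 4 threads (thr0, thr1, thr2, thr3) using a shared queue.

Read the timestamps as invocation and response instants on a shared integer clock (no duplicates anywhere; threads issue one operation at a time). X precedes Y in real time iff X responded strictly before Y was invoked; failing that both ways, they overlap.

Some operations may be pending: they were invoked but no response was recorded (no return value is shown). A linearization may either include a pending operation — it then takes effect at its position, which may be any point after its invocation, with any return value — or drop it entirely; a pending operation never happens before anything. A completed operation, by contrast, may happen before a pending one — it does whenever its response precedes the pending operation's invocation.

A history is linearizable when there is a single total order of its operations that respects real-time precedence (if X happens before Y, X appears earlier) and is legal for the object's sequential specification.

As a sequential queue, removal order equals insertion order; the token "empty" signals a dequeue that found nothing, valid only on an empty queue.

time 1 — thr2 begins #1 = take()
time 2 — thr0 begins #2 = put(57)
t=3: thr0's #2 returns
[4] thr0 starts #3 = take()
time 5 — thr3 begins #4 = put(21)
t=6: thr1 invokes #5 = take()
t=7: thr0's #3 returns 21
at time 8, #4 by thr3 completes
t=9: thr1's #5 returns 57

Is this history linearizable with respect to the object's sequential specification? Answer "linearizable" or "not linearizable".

linearizable

a witness: #1, #2, #4, #5, #3
after step 1 (#1 take() (pending, included)): queue <>
after step 2 (#2 put(57)): queue <57>
after step 3 (#4 put(21)): queue <57,21>
after step 4 (#5 take() → 57): queue <21>
after step 5 (#3 take() → 21): queue <>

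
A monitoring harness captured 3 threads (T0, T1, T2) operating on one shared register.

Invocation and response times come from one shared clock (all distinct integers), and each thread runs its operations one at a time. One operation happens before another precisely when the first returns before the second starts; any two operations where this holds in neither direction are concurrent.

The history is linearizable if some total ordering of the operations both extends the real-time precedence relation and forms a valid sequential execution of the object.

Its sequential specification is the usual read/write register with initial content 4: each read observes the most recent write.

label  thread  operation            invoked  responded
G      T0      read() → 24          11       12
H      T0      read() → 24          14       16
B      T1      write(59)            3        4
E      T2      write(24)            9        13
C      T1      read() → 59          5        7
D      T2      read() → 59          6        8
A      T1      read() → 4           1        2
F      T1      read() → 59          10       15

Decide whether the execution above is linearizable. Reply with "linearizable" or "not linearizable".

one valid linearization: A, B, C, D, F, E, G, H
1. A read() → 4, leaving value 4
2. B write(59), leaving value 59
3. C read() → 59, leaving value 59
4. D read() → 59, leaving value 59
5. F read() → 59, leaving value 59
6. E write(24), leaving value 24
7. G read() → 24, leaving value 24
8. H read() → 24, leaving value 24

linearizable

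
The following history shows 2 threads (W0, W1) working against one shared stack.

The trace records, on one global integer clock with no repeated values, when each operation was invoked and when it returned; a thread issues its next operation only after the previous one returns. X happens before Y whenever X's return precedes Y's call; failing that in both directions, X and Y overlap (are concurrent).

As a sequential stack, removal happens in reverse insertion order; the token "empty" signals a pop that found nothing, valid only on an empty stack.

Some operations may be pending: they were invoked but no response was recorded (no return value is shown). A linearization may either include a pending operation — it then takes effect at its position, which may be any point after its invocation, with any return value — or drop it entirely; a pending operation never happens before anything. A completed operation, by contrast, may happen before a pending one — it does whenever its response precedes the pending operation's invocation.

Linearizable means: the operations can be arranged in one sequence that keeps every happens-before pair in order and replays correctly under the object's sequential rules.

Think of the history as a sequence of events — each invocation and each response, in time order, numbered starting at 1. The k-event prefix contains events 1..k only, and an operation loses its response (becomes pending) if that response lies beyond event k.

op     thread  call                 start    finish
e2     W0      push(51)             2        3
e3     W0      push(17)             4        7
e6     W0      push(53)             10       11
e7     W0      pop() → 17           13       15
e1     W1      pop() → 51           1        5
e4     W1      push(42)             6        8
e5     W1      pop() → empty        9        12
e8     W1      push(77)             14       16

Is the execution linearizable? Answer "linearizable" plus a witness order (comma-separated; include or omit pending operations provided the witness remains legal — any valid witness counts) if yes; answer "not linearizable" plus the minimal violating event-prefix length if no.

events 1..11 are fine; event 12 — the response of e5 at time 12 — makes the prefix non-linearizable
the 6 completed operations admit 10 real-time orders; each fails the stack replay
sample order e1, e2, e3, e4, e5, e6 stalls at step 1 — e1 pop() → 51 has no legal effect
sample order e1, e2, e3, e4, e6, e5 stalls at step 1 — e1 pop() → 51 has no legal effect

not linearizable — minimal violating prefix: 12 events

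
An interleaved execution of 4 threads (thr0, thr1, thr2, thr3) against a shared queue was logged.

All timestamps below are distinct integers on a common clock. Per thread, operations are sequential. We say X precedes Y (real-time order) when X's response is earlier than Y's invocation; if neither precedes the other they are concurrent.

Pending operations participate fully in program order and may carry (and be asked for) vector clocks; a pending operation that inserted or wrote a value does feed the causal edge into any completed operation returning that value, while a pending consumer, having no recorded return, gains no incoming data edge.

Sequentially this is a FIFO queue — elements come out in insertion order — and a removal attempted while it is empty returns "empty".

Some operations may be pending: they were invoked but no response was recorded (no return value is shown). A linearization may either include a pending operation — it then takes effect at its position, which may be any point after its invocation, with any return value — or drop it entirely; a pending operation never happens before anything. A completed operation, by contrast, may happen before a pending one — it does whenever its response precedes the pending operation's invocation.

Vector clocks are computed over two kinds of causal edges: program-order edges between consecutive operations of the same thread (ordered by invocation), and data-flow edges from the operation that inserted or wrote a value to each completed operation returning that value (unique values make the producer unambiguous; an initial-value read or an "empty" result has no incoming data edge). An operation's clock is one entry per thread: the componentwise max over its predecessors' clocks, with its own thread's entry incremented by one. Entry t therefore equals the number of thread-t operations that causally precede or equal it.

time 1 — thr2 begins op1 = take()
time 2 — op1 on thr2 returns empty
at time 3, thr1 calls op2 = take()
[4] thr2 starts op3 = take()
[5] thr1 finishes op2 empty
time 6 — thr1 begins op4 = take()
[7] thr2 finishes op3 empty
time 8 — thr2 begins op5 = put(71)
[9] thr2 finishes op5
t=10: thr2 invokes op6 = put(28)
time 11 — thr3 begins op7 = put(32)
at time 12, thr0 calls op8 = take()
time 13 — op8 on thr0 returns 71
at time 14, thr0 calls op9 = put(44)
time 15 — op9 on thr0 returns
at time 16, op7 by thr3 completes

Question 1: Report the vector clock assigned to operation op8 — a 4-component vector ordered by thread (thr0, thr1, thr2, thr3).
Answer: (1, 0, 3, 0)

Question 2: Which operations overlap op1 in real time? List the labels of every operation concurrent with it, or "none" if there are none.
Answer: none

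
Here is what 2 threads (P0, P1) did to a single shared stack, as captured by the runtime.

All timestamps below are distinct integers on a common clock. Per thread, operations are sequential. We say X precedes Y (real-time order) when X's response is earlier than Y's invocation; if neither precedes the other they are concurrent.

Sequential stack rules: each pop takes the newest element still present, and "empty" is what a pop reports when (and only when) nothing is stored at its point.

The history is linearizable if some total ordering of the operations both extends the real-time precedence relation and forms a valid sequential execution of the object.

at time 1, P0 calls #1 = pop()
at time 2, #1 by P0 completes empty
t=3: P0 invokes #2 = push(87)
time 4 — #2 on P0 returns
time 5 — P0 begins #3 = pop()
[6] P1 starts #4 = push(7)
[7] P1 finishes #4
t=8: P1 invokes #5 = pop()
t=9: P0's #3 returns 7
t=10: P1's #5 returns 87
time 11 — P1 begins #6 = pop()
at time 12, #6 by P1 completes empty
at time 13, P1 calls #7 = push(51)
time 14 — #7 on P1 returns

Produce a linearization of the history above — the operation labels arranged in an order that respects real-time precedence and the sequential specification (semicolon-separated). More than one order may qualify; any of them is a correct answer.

#1; #2; #4; #3; #5; #6; #7

after step 1 (#1 pop() → empty): stack <>
after step 2 (#2 push(87)): stack <87>
after step 3 (#4 push(7)): stack <87,7>
after step 4 (#3 pop() → 7): stack <87>
after step 5 (#5 pop() → 87): stack <>
after step 6 (#6 pop() → empty): stack <>
after step 7 (#7 push(51)): stack <51>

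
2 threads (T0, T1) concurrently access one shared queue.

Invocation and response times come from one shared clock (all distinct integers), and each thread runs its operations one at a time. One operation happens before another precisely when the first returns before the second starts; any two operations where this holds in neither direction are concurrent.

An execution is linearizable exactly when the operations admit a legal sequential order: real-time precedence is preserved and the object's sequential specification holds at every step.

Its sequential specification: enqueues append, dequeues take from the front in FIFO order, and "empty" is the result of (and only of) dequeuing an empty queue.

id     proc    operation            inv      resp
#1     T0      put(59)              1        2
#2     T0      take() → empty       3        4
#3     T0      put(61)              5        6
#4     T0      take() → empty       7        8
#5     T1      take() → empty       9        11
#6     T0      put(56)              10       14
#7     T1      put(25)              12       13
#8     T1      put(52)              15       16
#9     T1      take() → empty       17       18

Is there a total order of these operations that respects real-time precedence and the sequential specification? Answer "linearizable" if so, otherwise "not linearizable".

through event 3 a valid linearization exists; event 4 (#2 responding at time 4) ends that
exhaustive check: the 2 completed queue ops admit one real-time order; illegal
one such order, #1, #2, breaks at step 2 where #2 take() → empty is illegal

not linearizable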